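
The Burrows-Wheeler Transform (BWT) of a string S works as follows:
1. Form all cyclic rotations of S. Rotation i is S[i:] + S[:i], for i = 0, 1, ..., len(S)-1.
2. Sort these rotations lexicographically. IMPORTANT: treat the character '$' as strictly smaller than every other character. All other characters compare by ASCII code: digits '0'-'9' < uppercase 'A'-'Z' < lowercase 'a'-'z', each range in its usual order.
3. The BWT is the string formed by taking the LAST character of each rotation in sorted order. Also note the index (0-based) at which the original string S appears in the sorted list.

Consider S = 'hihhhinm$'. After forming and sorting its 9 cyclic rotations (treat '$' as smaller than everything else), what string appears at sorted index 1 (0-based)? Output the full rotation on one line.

Answer: hhhinm$hi

Derivation:
All 9 rotations (rotation i = S[i:]+S[:i]):
  rot[0] = hihhhinm$
  rot[1] = ihhhinm$h
  rot[2] = hhhinm$hi
  rot[3] = hhinm$hih
  rot[4] = hinm$hihh
  rot[5] = inm$hihhh
  rot[6] = nm$hihhhi
  rot[7] = m$hihhhin
  rot[8] = $hihhhinm
Sorted (with $ < everything):
  sorted[0] = $hihhhinm
  sorted[1] = hhhinm$hi
  sorted[2] = hhinm$hih
  sorted[3] = hihhhinm$
  sorted[4] = hinm$hihh
  sorted[5] = ihhhinm$h
  sorted[6] = inm$hihhh
  sorted[7] = m$hihhhin
  sorted[8] = nm$hihhhi
sorted[1] = hhhinm$hi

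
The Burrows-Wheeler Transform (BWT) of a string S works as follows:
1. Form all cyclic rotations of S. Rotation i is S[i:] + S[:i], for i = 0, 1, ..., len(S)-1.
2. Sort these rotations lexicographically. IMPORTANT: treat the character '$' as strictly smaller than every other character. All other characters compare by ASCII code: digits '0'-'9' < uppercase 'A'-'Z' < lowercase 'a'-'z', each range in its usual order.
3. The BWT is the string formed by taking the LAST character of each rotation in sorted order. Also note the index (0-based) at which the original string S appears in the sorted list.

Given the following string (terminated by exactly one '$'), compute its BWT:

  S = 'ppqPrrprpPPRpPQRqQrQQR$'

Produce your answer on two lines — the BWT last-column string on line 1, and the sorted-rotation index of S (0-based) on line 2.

Answer: RppPqrQPqQPQrR$prpRQprP
14

Derivation:
All 23 rotations (rotation i = S[i:]+S[:i]):
  rot[0] = ppqPrrprpPPRpPQRqQrQQR$
  rot[1] = pqPrrprpPPRpPQRqQrQQR$p
  rot[2] = qPrrprpPPRpPQRqQrQQR$pp
  rot[3] = PrrprpPPRpPQRqQrQQR$ppq
  rot[4] = rrprpPPRpPQRqQrQQR$ppqP
  rot[5] = rprpPPRpPQRqQrQQR$ppqPr
  rot[6] = prpPPRpPQRqQrQQR$ppqPrr
  rot[7] = rpPPRpPQRqQrQQR$ppqPrrp
  rot[8] = pPPRpPQRqQrQQR$ppqPrrpr
  rot[9] = PPRpPQRqQrQQR$ppqPrrprp
  rot[10] = PRpPQRqQrQQR$ppqPrrprpP
  rot[11] = RpPQRqQrQQR$ppqPrrprpPP
  rot[12] = pPQRqQrQQR$ppqPrrprpPPR
  rot[13] = PQRqQrQQR$ppqPrrprpPPRp
  rot[14] = QRqQrQQR$ppqPrrprpPPRpP
  rot[15] = RqQrQQR$ppqPrrprpPPRpPQ
  rot[16] = qQrQQR$ppqPrrprpPPRpPQR
  rot[17] = QrQQR$ppqPrrprpPPRpPQRq
  rot[18] = rQQR$ppqPrrprpPPRpPQRqQ
  rot[19] = QQR$ppqPrrprpPPRpPQRqQr
  rot[20] = QR$ppqPrrprpPPRpPQRqQrQ
  rot[21] = R$ppqPrrprpPPRpPQRqQrQQ
  rot[22] = $ppqPrrprpPPRpPQRqQrQQR
Sorted (with $ < everything):
  sorted[0] = $ppqPrrprpPPRpPQRqQrQQR  (last char: 'R')
  sorted[1] = PPRpPQRqQrQQR$ppqPrrprp  (last char: 'p')
  sorted[2] = PQRqQrQQR$ppqPrrprpPPRp  (last char: 'p')
  sorted[3] = PRpPQRqQrQQR$ppqPrrprpP  (last char: 'P')
  sorted[4] = PrrprpPPRpPQRqQrQQR$ppq  (last char: 'q')
  sorted[5] = QQR$ppqPrrprpPPRpPQRqQr  (last char: 'r')
  sorted[6] = QR$ppqPrrprpPPRpPQRqQrQ  (last char: 'Q')
  sorted[7] = QRqQrQQR$ppqPrrprpPPRpP  (last char: 'P')
  sorted[8] = QrQQR$ppqPrrprpPPRpPQRq  (last char: 'q')
  sorted[9] = R$ppqPrrprpPPRpPQRqQrQQ  (last char: 'Q')
  sorted[10] = RpPQRqQrQQR$ppqPrrprpPP  (last char: 'P')
  sorted[11] = RqQrQQR$ppqPrrprpPPRpPQ  (last char: 'Q')
  sorted[12] = pPPRpPQRqQrQQR$ppqPrrpr  (last char: 'r')
  sorted[13] = pPQRqQrQQR$ppqPrrprpPPR  (last char: 'R')
  sorted[14] = ppqPrrprpPPRpPQRqQrQQR$  (last char: '$')
  sorted[15] = pqPrrprpPPRpPQRqQrQQR$p  (last char: 'p')
  sorted[16] = prpPPRpPQRqQrQQR$ppqPrr  (last char: 'r')
  sorted[17] = qPrrprpPPRpPQRqQrQQR$pp  (last char: 'p')
  sorted[18] = qQrQQR$ppqPrrprpPPRpPQR  (last char: 'R')
  sorted[19] = rQQR$ppqPrrprpPPRpPQRqQ  (last char: 'Q')
  sorted[20] = rpPPRpPQRqQrQQR$ppqPrrp  (last char: 'p')
  sorted[21] = rprpPPRpPQRqQrQQR$ppqPr  (last char: 'r')
  sorted[22] = rrprpPPRpPQRqQrQQR$ppqP  (last char: 'P')
Last column: RppPqrQPqQPQrR$prpRQprP
Original string S is at sorted index 14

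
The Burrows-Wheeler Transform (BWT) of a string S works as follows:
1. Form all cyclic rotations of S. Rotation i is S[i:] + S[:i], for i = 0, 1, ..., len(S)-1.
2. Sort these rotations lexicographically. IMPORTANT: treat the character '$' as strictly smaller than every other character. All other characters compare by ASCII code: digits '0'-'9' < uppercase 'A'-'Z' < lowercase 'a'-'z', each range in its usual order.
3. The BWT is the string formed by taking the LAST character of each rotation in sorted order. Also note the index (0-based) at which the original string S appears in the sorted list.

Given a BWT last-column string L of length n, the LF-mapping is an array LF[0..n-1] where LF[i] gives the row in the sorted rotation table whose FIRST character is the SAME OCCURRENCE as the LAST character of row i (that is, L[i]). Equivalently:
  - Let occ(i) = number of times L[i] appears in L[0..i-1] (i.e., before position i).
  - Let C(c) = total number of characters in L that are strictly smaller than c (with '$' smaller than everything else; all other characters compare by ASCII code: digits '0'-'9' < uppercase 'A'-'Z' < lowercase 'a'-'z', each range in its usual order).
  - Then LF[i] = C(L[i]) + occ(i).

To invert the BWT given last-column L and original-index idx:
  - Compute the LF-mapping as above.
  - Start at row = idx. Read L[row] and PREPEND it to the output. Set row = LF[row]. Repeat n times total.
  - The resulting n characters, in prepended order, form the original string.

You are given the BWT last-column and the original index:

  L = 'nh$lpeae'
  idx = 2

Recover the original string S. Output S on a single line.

LF mapping: 6 4 0 5 7 2 1 3
Walk LF starting at row 2, prepending L[row]:
  step 1: row=2, L[2]='$', prepend. Next row=LF[2]=0
  step 2: row=0, L[0]='n', prepend. Next row=LF[0]=6
  step 3: row=6, L[6]='a', prepend. Next row=LF[6]=1
  step 4: row=1, L[1]='h', prepend. Next row=LF[1]=4
  step 5: row=4, L[4]='p', prepend. Next row=LF[4]=7
  step 6: row=7, L[7]='e', prepend. Next row=LF[7]=3
  step 7: row=3, L[3]='l', prepend. Next row=LF[3]=5
  step 8: row=5, L[5]='e', prepend. Next row=LF[5]=2
Reversed output: elephan$

Answer: elephan$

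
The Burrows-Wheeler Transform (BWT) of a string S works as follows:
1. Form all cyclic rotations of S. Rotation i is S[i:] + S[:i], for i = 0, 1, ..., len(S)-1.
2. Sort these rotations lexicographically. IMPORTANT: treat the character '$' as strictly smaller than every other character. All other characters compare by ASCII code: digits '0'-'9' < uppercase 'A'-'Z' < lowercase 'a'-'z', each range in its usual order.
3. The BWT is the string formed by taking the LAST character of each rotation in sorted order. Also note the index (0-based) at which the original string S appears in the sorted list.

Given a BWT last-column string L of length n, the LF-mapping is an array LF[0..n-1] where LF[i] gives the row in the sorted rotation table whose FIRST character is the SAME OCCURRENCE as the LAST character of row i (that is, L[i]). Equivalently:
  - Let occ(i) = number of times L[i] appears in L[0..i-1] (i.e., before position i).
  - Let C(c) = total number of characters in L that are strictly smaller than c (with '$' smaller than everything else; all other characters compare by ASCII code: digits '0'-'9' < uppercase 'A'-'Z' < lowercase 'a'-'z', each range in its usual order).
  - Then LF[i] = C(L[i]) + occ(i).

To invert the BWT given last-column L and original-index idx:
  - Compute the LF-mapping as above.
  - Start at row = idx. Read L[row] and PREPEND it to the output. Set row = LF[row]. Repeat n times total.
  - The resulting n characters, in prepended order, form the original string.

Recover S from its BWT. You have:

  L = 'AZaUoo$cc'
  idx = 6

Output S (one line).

Answer: cocoaUZA$

Derivation:
LF mapping: 1 3 4 2 7 8 0 5 6
Walk LF starting at row 6, prepending L[row]:
  step 1: row=6, L[6]='$', prepend. Next row=LF[6]=0
  step 2: row=0, L[0]='A', prepend. Next row=LF[0]=1
  step 3: row=1, L[1]='Z', prepend. Next row=LF[1]=3
  step 4: row=3, L[3]='U', prepend. Next row=LF[3]=2
  step 5: row=2, L[2]='a', prepend. Next row=LF[2]=4
  step 6: row=4, L[4]='o', prepend. Next row=LF[4]=7
  step 7: row=7, L[7]='c', prepend. Next row=LF[7]=5
  step 8: row=5, L[5]='o', prepend. Next row=LF[5]=8
  step 9: row=8, L[8]='c', prepend. Next row=LF[8]=6
Reversed output: cocoaUZA$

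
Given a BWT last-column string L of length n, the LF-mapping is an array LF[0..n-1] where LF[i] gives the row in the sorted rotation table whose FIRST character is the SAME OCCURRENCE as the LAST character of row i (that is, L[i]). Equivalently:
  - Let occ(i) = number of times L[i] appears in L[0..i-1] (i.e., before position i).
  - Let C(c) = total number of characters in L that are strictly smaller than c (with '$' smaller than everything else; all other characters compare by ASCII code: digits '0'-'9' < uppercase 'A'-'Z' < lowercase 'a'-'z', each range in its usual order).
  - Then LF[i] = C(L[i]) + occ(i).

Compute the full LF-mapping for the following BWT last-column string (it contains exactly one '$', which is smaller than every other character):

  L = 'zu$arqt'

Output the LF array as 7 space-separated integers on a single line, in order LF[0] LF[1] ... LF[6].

Char counts: '$':1, 'a':1, 'q':1, 'r':1, 't':1, 'u':1, 'z':1
C (first-col start): C('$')=0, C('a')=1, C('q')=2, C('r')=3, C('t')=4, C('u')=5, C('z')=6
L[0]='z': occ=0, LF[0]=C('z')+0=6+0=6
L[1]='u': occ=0, LF[1]=C('u')+0=5+0=5
L[2]='$': occ=0, LF[2]=C('$')+0=0+0=0
L[3]='a': occ=0, LF[3]=C('a')+0=1+0=1
L[4]='r': occ=0, LF[4]=C('r')+0=3+0=3
L[5]='q': occ=0, LF[5]=C('q')+0=2+0=2
L[6]='t': occ=0, LF[6]=C('t')+0=4+0=4

Answer: 6 5 0 1 3 2 4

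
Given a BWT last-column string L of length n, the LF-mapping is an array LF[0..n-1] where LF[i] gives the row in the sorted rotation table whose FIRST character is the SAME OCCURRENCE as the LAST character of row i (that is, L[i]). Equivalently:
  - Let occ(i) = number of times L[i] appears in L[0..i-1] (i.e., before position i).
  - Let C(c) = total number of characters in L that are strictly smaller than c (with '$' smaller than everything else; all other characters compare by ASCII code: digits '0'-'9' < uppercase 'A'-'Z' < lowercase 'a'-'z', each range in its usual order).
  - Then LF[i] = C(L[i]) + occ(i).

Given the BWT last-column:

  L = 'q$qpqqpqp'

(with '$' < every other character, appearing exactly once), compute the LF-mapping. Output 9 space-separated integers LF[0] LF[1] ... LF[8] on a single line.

Char counts: '$':1, 'p':3, 'q':5
C (first-col start): C('$')=0, C('p')=1, C('q')=4
L[0]='q': occ=0, LF[0]=C('q')+0=4+0=4
L[1]='$': occ=0, LF[1]=C('$')+0=0+0=0
L[2]='q': occ=1, LF[2]=C('q')+1=4+1=5
L[3]='p': occ=0, LF[3]=C('p')+0=1+0=1
L[4]='q': occ=2, LF[4]=C('q')+2=4+2=6
L[5]='q': occ=3, LF[5]=C('q')+3=4+3=7
L[6]='p': occ=1, LF[6]=C('p')+1=1+1=2
L[7]='q': occ=4, LF[7]=C('q')+4=4+4=8
L[8]='p': occ=2, LF[8]=C('p')+2=1+2=3

Answer: 4 0 5 1 6 7 2 8 3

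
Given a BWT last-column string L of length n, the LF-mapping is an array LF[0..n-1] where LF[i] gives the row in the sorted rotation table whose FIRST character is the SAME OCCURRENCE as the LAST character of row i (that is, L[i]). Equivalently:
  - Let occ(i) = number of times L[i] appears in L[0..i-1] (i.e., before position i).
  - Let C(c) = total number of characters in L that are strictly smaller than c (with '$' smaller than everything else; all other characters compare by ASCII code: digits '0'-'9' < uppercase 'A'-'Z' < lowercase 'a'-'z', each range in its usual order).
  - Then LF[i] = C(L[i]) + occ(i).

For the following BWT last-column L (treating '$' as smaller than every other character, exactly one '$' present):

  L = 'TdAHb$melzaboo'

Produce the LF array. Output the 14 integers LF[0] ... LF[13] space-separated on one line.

Answer: 3 7 1 2 5 0 10 8 9 13 4 6 11 12

Derivation:
Char counts: '$':1, 'A':1, 'H':1, 'T':1, 'a':1, 'b':2, 'd':1, 'e':1, 'l':1, 'm':1, 'o':2, 'z':1
C (first-col start): C('$')=0, C('A')=1, C('H')=2, C('T')=3, C('a')=4, C('b')=5, C('d')=7, C('e')=8, C('l')=9, C('m')=10, C('o')=11, C('z')=13
L[0]='T': occ=0, LF[0]=C('T')+0=3+0=3
L[1]='d': occ=0, LF[1]=C('d')+0=7+0=7
L[2]='A': occ=0, LF[2]=C('A')+0=1+0=1
L[3]='H': occ=0, LF[3]=C('H')+0=2+0=2
L[4]='b': occ=0, LF[4]=C('b')+0=5+0=5
L[5]='$': occ=0, LF[5]=C('$')+0=0+0=0
L[6]='m': occ=0, LF[6]=C('m')+0=10+0=10
L[7]='e': occ=0, LF[7]=C('e')+0=8+0=8
L[8]='l': occ=0, LF[8]=C('l')+0=9+0=9
L[9]='z': occ=0, LF[9]=C('z')+0=13+0=13
L[10]='a': occ=0, LF[10]=C('a')+0=4+0=4
L[11]='b': occ=1, LF[11]=C('b')+1=5+1=6
L[12]='o': occ=0, LF[12]=C('o')+0=11+0=11
L[13]='o': occ=1, LF[13]=C('o')+1=11+1=12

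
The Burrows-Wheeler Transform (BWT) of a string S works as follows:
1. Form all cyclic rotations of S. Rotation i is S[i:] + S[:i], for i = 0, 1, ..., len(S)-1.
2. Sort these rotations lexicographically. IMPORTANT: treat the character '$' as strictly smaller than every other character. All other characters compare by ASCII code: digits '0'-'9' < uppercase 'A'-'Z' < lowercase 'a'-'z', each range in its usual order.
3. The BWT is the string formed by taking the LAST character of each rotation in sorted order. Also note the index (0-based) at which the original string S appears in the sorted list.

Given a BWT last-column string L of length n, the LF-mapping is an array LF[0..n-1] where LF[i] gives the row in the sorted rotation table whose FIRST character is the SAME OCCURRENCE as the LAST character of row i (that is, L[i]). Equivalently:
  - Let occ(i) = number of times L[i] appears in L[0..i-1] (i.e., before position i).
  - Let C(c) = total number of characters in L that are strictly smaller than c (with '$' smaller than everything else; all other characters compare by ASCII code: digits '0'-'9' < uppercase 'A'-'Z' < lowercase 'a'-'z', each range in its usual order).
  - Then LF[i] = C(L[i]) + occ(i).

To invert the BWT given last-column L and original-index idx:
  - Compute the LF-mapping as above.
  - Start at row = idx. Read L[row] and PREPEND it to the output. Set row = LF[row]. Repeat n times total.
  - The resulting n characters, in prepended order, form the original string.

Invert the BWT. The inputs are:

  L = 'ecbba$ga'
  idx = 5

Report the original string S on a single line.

Answer: cabbage$

Derivation:
LF mapping: 6 5 3 4 1 0 7 2
Walk LF starting at row 5, prepending L[row]:
  step 1: row=5, L[5]='$', prepend. Next row=LF[5]=0
  step 2: row=0, L[0]='e', prepend. Next row=LF[0]=6
  step 3: row=6, L[6]='g', prepend. Next row=LF[6]=7
  step 4: row=7, L[7]='a', prepend. Next row=LF[7]=2
  step 5: row=2, L[2]='b', prepend. Next row=LF[2]=3
  step 6: row=3, L[3]='b', prepend. Next row=LF[3]=4
  step 7: row=4, L[4]='a', prepend. Next row=LF[4]=1
  step 8: row=1, L[1]='c', prepend. Next row=LF[1]=5
Reversed output: cabbage$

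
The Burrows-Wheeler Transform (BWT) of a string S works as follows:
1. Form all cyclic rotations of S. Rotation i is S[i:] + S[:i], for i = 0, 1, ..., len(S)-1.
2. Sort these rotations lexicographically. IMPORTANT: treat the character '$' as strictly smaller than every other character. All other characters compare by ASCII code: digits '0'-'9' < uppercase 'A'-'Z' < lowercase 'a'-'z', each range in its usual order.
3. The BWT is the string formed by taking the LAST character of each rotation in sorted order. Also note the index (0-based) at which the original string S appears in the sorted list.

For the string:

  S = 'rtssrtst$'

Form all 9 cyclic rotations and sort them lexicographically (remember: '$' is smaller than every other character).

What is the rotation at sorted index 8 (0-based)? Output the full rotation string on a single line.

Answer: tst$rtssr

Derivation:
All 9 rotations (rotation i = S[i:]+S[:i]):
  rot[0] = rtssrtst$
  rot[1] = tssrtst$r
  rot[2] = ssrtst$rt
  rot[3] = srtst$rts
  rot[4] = rtst$rtss
  rot[5] = tst$rtssr
  rot[6] = st$rtssrt
  rot[7] = t$rtssrts
  rot[8] = $rtssrtst
Sorted (with $ < everything):
  sorted[0] = $rtssrtst
  sorted[1] = rtssrtst$
  sorted[2] = rtst$rtss
  sorted[3] = srtst$rts
  sorted[4] = ssrtst$rt
  sorted[5] = st$rtssrt
  sorted[6] = t$rtssrts
  sorted[7] = tssrtst$r
  sorted[8] = tst$rtssr
sorted[8] = tst$rtssr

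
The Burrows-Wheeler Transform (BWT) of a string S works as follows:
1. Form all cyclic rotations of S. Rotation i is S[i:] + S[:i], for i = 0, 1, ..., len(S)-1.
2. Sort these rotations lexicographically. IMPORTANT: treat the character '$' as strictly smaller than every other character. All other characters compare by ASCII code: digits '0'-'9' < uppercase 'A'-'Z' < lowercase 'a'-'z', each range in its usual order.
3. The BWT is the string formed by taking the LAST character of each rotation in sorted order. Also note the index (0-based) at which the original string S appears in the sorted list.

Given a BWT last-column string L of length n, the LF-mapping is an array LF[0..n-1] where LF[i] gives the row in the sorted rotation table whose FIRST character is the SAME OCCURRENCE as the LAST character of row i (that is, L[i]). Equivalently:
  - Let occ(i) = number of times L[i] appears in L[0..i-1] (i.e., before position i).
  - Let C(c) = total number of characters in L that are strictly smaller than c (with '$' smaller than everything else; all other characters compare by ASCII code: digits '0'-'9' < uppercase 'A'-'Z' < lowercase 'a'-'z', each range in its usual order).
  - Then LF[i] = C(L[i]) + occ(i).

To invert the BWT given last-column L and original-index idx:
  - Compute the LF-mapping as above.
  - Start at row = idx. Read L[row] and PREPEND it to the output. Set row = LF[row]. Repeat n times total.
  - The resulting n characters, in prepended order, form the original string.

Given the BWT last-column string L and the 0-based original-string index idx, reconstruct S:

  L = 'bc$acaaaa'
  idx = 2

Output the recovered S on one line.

LF mapping: 6 7 0 1 8 2 3 4 5
Walk LF starting at row 2, prepending L[row]:
  step 1: row=2, L[2]='$', prepend. Next row=LF[2]=0
  step 2: row=0, L[0]='b', prepend. Next row=LF[0]=6
  step 3: row=6, L[6]='a', prepend. Next row=LF[6]=3
  step 4: row=3, L[3]='a', prepend. Next row=LF[3]=1
  step 5: row=1, L[1]='c', prepend. Next row=LF[1]=7
  step 6: row=7, L[7]='a', prepend. Next row=LF[7]=4
  step 7: row=4, L[4]='c', prepend. Next row=LF[4]=8
  step 8: row=8, L[8]='a', prepend. Next row=LF[8]=5
  step 9: row=5, L[5]='a', prepend. Next row=LF[5]=2
Reversed output: aacacaab$

Answer: aacacaab$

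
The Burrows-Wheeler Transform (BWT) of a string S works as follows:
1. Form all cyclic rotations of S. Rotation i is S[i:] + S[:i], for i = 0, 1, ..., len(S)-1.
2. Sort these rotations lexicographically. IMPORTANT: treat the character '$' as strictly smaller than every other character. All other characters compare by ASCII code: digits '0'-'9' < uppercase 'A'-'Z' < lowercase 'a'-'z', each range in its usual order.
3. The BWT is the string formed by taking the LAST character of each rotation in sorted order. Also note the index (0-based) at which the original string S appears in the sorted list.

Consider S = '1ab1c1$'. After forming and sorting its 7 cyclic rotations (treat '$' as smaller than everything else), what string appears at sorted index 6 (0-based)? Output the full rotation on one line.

Answer: c1$1ab1

Derivation:
All 7 rotations (rotation i = S[i:]+S[:i]):
  rot[0] = 1ab1c1$
  rot[1] = ab1c1$1
  rot[2] = b1c1$1a
  rot[3] = 1c1$1ab
  rot[4] = c1$1ab1
  rot[5] = 1$1ab1c
  rot[6] = $1ab1c1
Sorted (with $ < everything):
  sorted[0] = $1ab1c1
  sorted[1] = 1$1ab1c
  sorted[2] = 1ab1c1$
  sorted[3] = 1c1$1ab
  sorted[4] = ab1c1$1
  sorted[5] = b1c1$1a
  sorted[6] = c1$1ab1
sorted[6] = c1$1ab1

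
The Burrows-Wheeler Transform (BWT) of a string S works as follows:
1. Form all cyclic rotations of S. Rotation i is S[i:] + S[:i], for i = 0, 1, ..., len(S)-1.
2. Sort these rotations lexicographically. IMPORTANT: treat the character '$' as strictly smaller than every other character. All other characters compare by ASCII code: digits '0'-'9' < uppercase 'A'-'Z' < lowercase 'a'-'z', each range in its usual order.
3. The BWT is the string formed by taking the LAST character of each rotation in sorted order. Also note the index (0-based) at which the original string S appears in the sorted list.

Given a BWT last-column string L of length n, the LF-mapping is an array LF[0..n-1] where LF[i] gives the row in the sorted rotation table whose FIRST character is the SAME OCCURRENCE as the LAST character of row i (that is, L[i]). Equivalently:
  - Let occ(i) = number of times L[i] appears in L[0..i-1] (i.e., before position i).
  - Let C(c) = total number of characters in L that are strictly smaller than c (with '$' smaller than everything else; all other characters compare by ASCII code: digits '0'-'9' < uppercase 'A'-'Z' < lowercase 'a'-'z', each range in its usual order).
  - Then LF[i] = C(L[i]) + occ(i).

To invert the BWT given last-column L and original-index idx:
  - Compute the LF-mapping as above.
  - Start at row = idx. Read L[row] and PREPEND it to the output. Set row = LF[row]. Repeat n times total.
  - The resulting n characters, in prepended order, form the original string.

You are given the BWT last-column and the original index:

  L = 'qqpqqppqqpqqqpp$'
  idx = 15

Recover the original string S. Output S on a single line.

LF mapping: 7 8 1 9 10 2 3 11 12 4 13 14 15 5 6 0
Walk LF starting at row 15, prepending L[row]:
  step 1: row=15, L[15]='$', prepend. Next row=LF[15]=0
  step 2: row=0, L[0]='q', prepend. Next row=LF[0]=7
  step 3: row=7, L[7]='q', prepend. Next row=LF[7]=11
  step 4: row=11, L[11]='q', prepend. Next row=LF[11]=14
  step 5: row=14, L[14]='p', prepend. Next row=LF[14]=6
  step 6: row=6, L[6]='p', prepend. Next row=LF[6]=3
  step 7: row=3, L[3]='q', prepend. Next row=LF[3]=9
  step 8: row=9, L[9]='p', prepend. Next row=LF[9]=4
  step 9: row=4, L[4]='q', prepend. Next row=LF[4]=10
  step 10: row=10, L[10]='q', prepend. Next row=LF[10]=13
  step 11: row=13, L[13]='p', prepend. Next row=LF[13]=5
  step 12: row=5, L[5]='p', prepend. Next row=LF[5]=2
  step 13: row=2, L[2]='p', prepend. Next row=LF[2]=1
  step 14: row=1, L[1]='q', prepend. Next row=LF[1]=8
  step 15: row=8, L[8]='q', prepend. Next row=LF[8]=12
  step 16: row=12, L[12]='q', prepend. Next row=LF[12]=15
Reversed output: qqqpppqqpqppqqq$

Answer: qqqpppqqpqppqqq$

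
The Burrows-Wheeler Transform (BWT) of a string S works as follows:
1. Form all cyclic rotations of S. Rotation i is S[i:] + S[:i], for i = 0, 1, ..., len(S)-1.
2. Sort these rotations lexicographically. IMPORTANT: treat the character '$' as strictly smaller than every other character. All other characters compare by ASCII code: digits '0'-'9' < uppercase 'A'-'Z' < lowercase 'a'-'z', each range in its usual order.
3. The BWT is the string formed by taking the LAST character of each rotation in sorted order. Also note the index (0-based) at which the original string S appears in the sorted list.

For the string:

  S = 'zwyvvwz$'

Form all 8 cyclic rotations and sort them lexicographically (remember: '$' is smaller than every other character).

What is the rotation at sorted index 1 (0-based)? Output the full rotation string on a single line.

All 8 rotations (rotation i = S[i:]+S[:i]):
  rot[0] = zwyvvwz$
  rot[1] = wyvvwz$z
  rot[2] = yvvwz$zw
  rot[3] = vvwz$zwy
  rot[4] = vwz$zwyv
  rot[5] = wz$zwyvv
  rot[6] = z$zwyvvw
  rot[7] = $zwyvvwz
Sorted (with $ < everything):
  sorted[0] = $zwyvvwz
  sorted[1] = vvwz$zwy
  sorted[2] = vwz$zwyv
  sorted[3] = wyvvwz$z
  sorted[4] = wz$zwyvv
  sorted[5] = yvvwz$zw
  sorted[6] = z$zwyvvw
  sorted[7] = zwyvvwz$
sorted[1] = vvwz$zwy

Answer: vvwz$zwy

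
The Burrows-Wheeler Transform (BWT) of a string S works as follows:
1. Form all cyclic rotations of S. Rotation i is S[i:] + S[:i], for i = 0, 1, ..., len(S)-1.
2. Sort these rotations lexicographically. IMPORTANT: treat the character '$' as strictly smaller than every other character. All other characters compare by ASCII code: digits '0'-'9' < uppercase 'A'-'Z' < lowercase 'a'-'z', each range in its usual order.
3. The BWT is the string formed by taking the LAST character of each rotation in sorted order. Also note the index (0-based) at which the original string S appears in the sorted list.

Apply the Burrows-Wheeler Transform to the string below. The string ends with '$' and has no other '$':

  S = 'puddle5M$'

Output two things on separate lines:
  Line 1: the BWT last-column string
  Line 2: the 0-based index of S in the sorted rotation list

All 9 rotations (rotation i = S[i:]+S[:i]):
  rot[0] = puddle5M$
  rot[1] = uddle5M$p
  rot[2] = ddle5M$pu
  rot[3] = dle5M$pud
  rot[4] = le5M$pudd
  rot[5] = e5M$puddl
  rot[6] = 5M$puddle
  rot[7] = M$puddle5
  rot[8] = $puddle5M
Sorted (with $ < everything):
  sorted[0] = $puddle5M  (last char: 'M')
  sorted[1] = 5M$puddle  (last char: 'e')
  sorted[2] = M$puddle5  (last char: '5')
  sorted[3] = ddle5M$pu  (last char: 'u')
  sorted[4] = dle5M$pud  (last char: 'd')
  sorted[5] = e5M$puddl  (last char: 'l')
  sorted[6] = le5M$pudd  (last char: 'd')
  sorted[7] = puddle5M$  (last char: '$')
  sorted[8] = uddle5M$p  (last char: 'p')
Last column: Me5udld$p
Original string S is at sorted index 7

Answer: Me5udld$p
7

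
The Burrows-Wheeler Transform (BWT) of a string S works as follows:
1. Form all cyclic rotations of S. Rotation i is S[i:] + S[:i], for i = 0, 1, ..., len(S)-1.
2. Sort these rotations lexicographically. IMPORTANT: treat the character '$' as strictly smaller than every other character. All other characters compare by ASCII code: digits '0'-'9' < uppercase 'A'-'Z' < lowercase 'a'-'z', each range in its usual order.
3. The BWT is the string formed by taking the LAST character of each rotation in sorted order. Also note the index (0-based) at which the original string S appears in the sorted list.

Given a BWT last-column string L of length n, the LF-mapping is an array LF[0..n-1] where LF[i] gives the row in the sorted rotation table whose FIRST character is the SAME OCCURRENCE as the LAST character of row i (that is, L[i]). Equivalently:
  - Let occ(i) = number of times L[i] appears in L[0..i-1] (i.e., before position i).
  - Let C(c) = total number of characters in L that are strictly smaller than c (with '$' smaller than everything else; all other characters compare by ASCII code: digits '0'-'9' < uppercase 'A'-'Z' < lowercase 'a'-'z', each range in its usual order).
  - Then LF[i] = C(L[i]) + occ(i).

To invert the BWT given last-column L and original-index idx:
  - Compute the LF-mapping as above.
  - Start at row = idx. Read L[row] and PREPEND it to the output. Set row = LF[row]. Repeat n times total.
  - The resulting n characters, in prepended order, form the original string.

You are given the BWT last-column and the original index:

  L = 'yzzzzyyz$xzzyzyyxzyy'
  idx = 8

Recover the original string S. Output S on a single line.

Answer: yzyzyyyzxzyzzzxyzzy$

Derivation:
LF mapping: 3 11 12 13 14 4 5 15 0 1 16 17 6 18 7 8 2 19 9 10
Walk LF starting at row 8, prepending L[row]:
  step 1: row=8, L[8]='$', prepend. Next row=LF[8]=0
  step 2: row=0, L[0]='y', prepend. Next row=LF[0]=3
  step 3: row=3, L[3]='z', prepend. Next row=LF[3]=13
  step 4: row=13, L[13]='z', prepend. Next row=LF[13]=18
  step 5: row=18, L[18]='y', prepend. Next row=LF[18]=9
  step 6: row=9, L[9]='x', prepend. Next row=LF[9]=1
  step 7: row=1, L[1]='z', prepend. Next row=LF[1]=11
  step 8: row=11, L[11]='z', prepend. Next row=LF[11]=17
  step 9: row=17, L[17]='z', prepend. Next row=LF[17]=19
  step 10: row=19, L[19]='y', prepend. Next row=LF[19]=10
  step 11: row=10, L[10]='z', prepend. Next row=LF[10]=16
  step 12: row=16, L[16]='x', prepend. Next row=LF[16]=2
  step 13: row=2, L[2]='z', prepend. Next row=LF[2]=12
  step 14: row=12, L[12]='y', prepend. Next row=LF[12]=6
  step 15: row=6, L[6]='y', prepend. Next row=LF[6]=5
  step 16: row=5, L[5]='y', prepend. Next row=LF[5]=4
  step 17: row=4, L[4]='z', prepend. Next row=LF[4]=14
  step 18: row=14, L[14]='y', prepend. Next row=LF[14]=7
  step 19: row=7, L[7]='z', prepend. Next row=LF[7]=15
  step 20: row=15, L[15]='y', prepend. Next row=LF[15]=8
Reversed output: yzyzyyyzxzyzzzxyzzy$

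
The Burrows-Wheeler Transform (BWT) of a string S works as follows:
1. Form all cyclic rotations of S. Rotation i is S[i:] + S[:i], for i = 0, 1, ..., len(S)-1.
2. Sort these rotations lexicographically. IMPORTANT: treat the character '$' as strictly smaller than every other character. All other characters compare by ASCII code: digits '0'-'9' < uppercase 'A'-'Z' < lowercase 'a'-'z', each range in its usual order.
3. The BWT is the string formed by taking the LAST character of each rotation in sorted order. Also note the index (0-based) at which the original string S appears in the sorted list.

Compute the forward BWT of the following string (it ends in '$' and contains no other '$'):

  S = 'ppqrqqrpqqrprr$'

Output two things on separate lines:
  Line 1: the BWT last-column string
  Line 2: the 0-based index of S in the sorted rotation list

All 15 rotations (rotation i = S[i:]+S[:i]):
  rot[0] = ppqrqqrpqqrprr$
  rot[1] = pqrqqrpqqrprr$p
  rot[2] = qrqqrpqqrprr$pp
  rot[3] = rqqrpqqrprr$ppq
  rot[4] = qqrpqqrprr$ppqr
  rot[5] = qrpqqrprr$ppqrq
  rot[6] = rpqqrprr$ppqrqq
  rot[7] = pqqrprr$ppqrqqr
  rot[8] = qqrprr$ppqrqqrp
  rot[9] = qrprr$ppqrqqrpq
  rot[10] = rprr$ppqrqqrpqq
  rot[11] = prr$ppqrqqrpqqr
  rot[12] = rr$ppqrqqrpqqrp
  rot[13] = r$ppqrqqrpqqrpr
  rot[14] = $ppqrqqrpqqrprr
Sorted (with $ < everything):
  sorted[0] = $ppqrqqrpqqrprr  (last char: 'r')
  sorted[1] = ppqrqqrpqqrprr$  (last char: '$')
  sorted[2] = pqqrprr$ppqrqqr  (last char: 'r')
  sorted[3] = pqrqqrpqqrprr$p  (last char: 'p')
  sorted[4] = prr$ppqrqqrpqqr  (last char: 'r')
  sorted[5] = qqrpqqrprr$ppqr  (last char: 'r')
  sorted[6] = qqrprr$ppqrqqrp  (last char: 'p')
  sorted[7] = qrpqqrprr$ppqrq  (last char: 'q')
  sorted[8] = qrprr$ppqrqqrpq  (last char: 'q')
  sorted[9] = qrqqrpqqrprr$pp  (last char: 'p')
  sorted[10] = r$ppqrqqrpqqrpr  (last char: 'r')
  sorted[11] = rpqqrprr$ppqrqq  (last char: 'q')
  sorted[12] = rprr$ppqrqqrpqq  (last char: 'q')
  sorted[13] = rqqrpqqrprr$ppq  (last char: 'q')
  sorted[14] = rr$ppqrqqrpqqrp  (last char: 'p')
Last column: r$rprrpqqprqqqp
Original string S is at sorted index 1

Answer: r$rprrpqqprqqqp
1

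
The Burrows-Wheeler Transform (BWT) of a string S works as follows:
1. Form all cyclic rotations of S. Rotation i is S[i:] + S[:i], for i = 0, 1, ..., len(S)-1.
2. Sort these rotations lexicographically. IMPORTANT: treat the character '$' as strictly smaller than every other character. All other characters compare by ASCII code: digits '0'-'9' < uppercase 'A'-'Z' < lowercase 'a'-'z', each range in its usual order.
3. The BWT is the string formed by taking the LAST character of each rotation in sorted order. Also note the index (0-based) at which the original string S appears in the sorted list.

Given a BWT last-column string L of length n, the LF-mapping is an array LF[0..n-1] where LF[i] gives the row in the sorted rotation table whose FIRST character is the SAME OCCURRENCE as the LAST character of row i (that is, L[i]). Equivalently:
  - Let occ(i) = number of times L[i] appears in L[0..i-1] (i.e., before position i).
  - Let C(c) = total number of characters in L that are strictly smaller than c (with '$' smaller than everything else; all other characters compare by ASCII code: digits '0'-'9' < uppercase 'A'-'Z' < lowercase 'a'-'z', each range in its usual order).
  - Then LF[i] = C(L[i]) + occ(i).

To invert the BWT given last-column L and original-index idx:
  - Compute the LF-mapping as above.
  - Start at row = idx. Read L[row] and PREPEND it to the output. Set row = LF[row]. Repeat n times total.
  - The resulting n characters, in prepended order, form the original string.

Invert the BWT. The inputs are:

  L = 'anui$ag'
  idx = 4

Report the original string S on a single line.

Answer: iguana$

Derivation:
LF mapping: 1 5 6 4 0 2 3
Walk LF starting at row 4, prepending L[row]:
  step 1: row=4, L[4]='$', prepend. Next row=LF[4]=0
  step 2: row=0, L[0]='a', prepend. Next row=LF[0]=1
  step 3: row=1, L[1]='n', prepend. Next row=LF[1]=5
  step 4: row=5, L[5]='a', prepend. Next row=LF[5]=2
  step 5: row=2, L[2]='u', prepend. Next row=LF[2]=6
  step 6: row=6, L[6]='g', prepend. Next row=LF[6]=3
  step 7: row=3, L[3]='i', prepend. Next row=LF[3]=4
Reversed output: iguana$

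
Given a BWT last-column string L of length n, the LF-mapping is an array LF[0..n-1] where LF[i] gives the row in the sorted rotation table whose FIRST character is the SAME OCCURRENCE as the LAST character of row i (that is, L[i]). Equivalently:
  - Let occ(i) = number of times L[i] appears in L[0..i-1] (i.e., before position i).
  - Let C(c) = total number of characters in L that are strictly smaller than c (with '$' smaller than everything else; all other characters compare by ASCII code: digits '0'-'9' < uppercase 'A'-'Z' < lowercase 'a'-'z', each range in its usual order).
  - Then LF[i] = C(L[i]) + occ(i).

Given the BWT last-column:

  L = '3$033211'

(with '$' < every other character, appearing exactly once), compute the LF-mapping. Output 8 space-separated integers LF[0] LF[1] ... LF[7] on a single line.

Char counts: '$':1, '0':1, '1':2, '2':1, '3':3
C (first-col start): C('$')=0, C('0')=1, C('1')=2, C('2')=4, C('3')=5
L[0]='3': occ=0, LF[0]=C('3')+0=5+0=5
L[1]='$': occ=0, LF[1]=C('$')+0=0+0=0
L[2]='0': occ=0, LF[2]=C('0')+0=1+0=1
L[3]='3': occ=1, LF[3]=C('3')+1=5+1=6
L[4]='3': occ=2, LF[4]=C('3')+2=5+2=7
L[5]='2': occ=0, LF[5]=C('2')+0=4+0=4
L[6]='1': occ=0, LF[6]=C('1')+0=2+0=2
L[7]='1': occ=1, LF[7]=C('1')+1=2+1=3

Answer: 5 0 1 6 7 4 2 3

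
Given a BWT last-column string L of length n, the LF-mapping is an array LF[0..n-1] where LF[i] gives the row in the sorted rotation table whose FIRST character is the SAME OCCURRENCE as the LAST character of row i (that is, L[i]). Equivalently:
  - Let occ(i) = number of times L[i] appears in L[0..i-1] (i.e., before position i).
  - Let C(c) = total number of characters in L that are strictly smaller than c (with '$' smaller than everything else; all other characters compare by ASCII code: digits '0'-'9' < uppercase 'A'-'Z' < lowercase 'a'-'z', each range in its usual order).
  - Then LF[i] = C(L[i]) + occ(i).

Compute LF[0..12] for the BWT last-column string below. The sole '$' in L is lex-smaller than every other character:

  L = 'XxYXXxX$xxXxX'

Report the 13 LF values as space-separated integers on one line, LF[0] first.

Char counts: '$':1, 'X':6, 'Y':1, 'x':5
C (first-col start): C('$')=0, C('X')=1, C('Y')=7, C('x')=8
L[0]='X': occ=0, LF[0]=C('X')+0=1+0=1
L[1]='x': occ=0, LF[1]=C('x')+0=8+0=8
L[2]='Y': occ=0, LF[2]=C('Y')+0=7+0=7
L[3]='X': occ=1, LF[3]=C('X')+1=1+1=2
L[4]='X': occ=2, LF[4]=C('X')+2=1+2=3
L[5]='x': occ=1, LF[5]=C('x')+1=8+1=9
L[6]='X': occ=3, LF[6]=C('X')+3=1+3=4
L[7]='$': occ=0, LF[7]=C('$')+0=0+0=0
L[8]='x': occ=2, LF[8]=C('x')+2=8+2=10
L[9]='x': occ=3, LF[9]=C('x')+3=8+3=11
L[10]='X': occ=4, LF[10]=C('X')+4=1+4=5
L[11]='x': occ=4, LF[11]=C('x')+4=8+4=12
L[12]='X': occ=5, LF[12]=C('X')+5=1+5=6

Answer: 1 8 7 2 3 9 4 0 10 11 5 12 6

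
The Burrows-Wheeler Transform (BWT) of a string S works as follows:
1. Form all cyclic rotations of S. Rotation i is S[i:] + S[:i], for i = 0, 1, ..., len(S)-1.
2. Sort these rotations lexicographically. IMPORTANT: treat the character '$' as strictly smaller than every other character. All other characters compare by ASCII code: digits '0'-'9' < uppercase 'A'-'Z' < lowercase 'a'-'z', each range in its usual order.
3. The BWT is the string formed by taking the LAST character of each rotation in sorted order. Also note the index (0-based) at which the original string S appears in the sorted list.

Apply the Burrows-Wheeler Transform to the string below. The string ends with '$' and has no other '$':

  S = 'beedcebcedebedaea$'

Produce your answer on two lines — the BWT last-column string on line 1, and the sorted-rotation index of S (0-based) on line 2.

Answer: aedee$dbeeeacdbecb
5

Derivation:
All 18 rotations (rotation i = S[i:]+S[:i]):
  rot[0] = beedcebcedebedaea$
  rot[1] = eedcebcedebedaea$b
  rot[2] = edcebcedebedaea$be
  rot[3] = dcebcedebedaea$bee
  rot[4] = cebcedebedaea$beed
  rot[5] = ebcedebedaea$beedc
  rot[6] = bcedebedaea$beedce
  rot[7] = cedebedaea$beedceb
  rot[8] = edebedaea$beedcebc
  rot[9] = debedaea$beedcebce
  rot[10] = ebedaea$beedcebced
  rot[11] = bedaea$beedcebcede
  rot[12] = edaea$beedcebcedeb
  rot[13] = daea$beedcebcedebe
  rot[14] = aea$beedcebcedebed
  rot[15] = ea$beedcebcedebeda
  rot[16] = a$beedcebcedebedae
  rot[17] = $beedcebcedebedaea
Sorted (with $ < everything):
  sorted[0] = $beedcebcedebedaea  (last char: 'a')
  sorted[1] = a$beedcebcedebedae  (last char: 'e')
  sorted[2] = aea$beedcebcedebed  (last char: 'd')
  sorted[3] = bcedebedaea$beedce  (last char: 'e')
  sorted[4] = bedaea$beedcebcede  (last char: 'e')
  sorted[5] = beedcebcedebedaea$  (last char: '$')
  sorted[6] = cebcedebedaea$beed  (last char: 'd')
  sorted[7] = cedebedaea$beedceb  (last char: 'b')
  sorted[8] = daea$beedcebcedebe  (last char: 'e')
  sorted[9] = dcebcedebedaea$bee  (last char: 'e')
  sorted[10] = debedaea$beedcebce  (last char: 'e')
  sorted[11] = ea$beedcebcedebeda  (last char: 'a')
  sorted[12] = ebcedebedaea$beedc  (last char: 'c')
  sorted[13] = ebedaea$beedcebced  (last char: 'd')
  sorted[14] = edaea$beedcebcedeb  (last char: 'b')
  sorted[15] = edcebcedebedaea$be  (last char: 'e')
  sorted[16] = edebedaea$beedcebc  (last char: 'c')
  sorted[17] = eedcebcedebedaea$b  (last char: 'b')
Last column: aedee$dbeeeacdbecb
Original string S is at sorted index 5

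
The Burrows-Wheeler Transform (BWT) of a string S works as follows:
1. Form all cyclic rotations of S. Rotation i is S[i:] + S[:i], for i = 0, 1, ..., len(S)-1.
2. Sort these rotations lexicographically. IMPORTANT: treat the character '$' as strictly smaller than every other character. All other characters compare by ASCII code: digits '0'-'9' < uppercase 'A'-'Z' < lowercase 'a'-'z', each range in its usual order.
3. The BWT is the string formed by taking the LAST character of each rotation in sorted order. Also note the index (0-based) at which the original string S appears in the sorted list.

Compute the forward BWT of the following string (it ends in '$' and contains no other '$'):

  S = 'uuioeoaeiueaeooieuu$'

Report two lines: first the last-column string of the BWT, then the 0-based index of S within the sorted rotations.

All 20 rotations (rotation i = S[i:]+S[:i]):
  rot[0] = uuioeoaeiueaeooieuu$
  rot[1] = uioeoaeiueaeooieuu$u
  rot[2] = ioeoaeiueaeooieuu$uu
  rot[3] = oeoaeiueaeooieuu$uui
  rot[4] = eoaeiueaeooieuu$uuio
  rot[5] = oaeiueaeooieuu$uuioe
  rot[6] = aeiueaeooieuu$uuioeo
  rot[7] = eiueaeooieuu$uuioeoa
  rot[8] = iueaeooieuu$uuioeoae
  rot[9] = ueaeooieuu$uuioeoaei
  rot[10] = eaeooieuu$uuioeoaeiu
  rot[11] = aeooieuu$uuioeoaeiue
  rot[12] = eooieuu$uuioeoaeiuea
  rot[13] = ooieuu$uuioeoaeiueae
  rot[14] = oieuu$uuioeoaeiueaeo
  rot[15] = ieuu$uuioeoaeiueaeoo
  rot[16] = euu$uuioeoaeiueaeooi
  rot[17] = uu$uuioeoaeiueaeooie
  rot[18] = u$uuioeoaeiueaeooieu
  rot[19] = $uuioeoaeiueaeooieuu
Sorted (with $ < everything):
  sorted[0] = $uuioeoaeiueaeooieuu  (last char: 'u')
  sorted[1] = aeiueaeooieuu$uuioeo  (last char: 'o')
  sorted[2] = aeooieuu$uuioeoaeiue  (last char: 'e')
  sorted[3] = eaeooieuu$uuioeoaeiu  (last char: 'u')
  sorted[4] = eiueaeooieuu$uuioeoa  (last char: 'a')
  sorted[5] = eoaeiueaeooieuu$uuio  (last char: 'o')
  sorted[6] = eooieuu$uuioeoaeiuea  (last char: 'a')
  sorted[7] = euu$uuioeoaeiueaeooi  (last char: 'i')
  sorted[8] = ieuu$uuioeoaeiueaeoo  (last char: 'o')
  sorted[9] = ioeoaeiueaeooieuu$uu  (last char: 'u')
  sorted[10] = iueaeooieuu$uuioeoae  (last char: 'e')
  sorted[11] = oaeiueaeooieuu$uuioe  (last char: 'e')
  sorted[12] = oeoaeiueaeooieuu$uui  (last char: 'i')
  sorted[13] = oieuu$uuioeoaeiueaeo  (last char: 'o')
  sorted[14] = ooieuu$uuioeoaeiueae  (last char: 'e')
  sorted[15] = u$uuioeoaeiueaeooieu  (last char: 'u')
  sorted[16] = ueaeooieuu$uuioeoaei  (last char: 'i')
  sorted[17] = uioeoaeiueaeooieuu$u  (last char: 'u')
  sorted[18] = uu$uuioeoaeiueaeooie  (last char: 'e')
  sorted[19] = uuioeoaeiueaeooieuu$  (last char: '$')
Last column: uoeuaoaioueeioeuiue$
Original string S is at sorted index 19

Answer: uoeuaoaioueeioeuiue$
19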